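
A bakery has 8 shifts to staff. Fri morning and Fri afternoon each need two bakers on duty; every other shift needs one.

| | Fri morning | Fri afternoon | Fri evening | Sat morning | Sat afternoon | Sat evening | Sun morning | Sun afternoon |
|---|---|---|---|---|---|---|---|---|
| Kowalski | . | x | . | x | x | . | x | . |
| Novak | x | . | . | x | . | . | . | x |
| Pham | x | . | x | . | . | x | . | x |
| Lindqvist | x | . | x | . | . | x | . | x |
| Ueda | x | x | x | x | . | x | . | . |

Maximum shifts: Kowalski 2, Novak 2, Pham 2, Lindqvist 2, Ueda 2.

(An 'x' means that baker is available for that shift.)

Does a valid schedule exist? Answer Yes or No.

No

Total capacity is 10 and 10 slots are needed, so capacity alone doesn't rule it out.
Shifts {Fri afternoon, Sat afternoon, Sun morning} need 4 worker-slots in total, but the bakers available for any of those shifts (Kowalski and Ueda) can supply at most 3 among them. So no valid schedule exists.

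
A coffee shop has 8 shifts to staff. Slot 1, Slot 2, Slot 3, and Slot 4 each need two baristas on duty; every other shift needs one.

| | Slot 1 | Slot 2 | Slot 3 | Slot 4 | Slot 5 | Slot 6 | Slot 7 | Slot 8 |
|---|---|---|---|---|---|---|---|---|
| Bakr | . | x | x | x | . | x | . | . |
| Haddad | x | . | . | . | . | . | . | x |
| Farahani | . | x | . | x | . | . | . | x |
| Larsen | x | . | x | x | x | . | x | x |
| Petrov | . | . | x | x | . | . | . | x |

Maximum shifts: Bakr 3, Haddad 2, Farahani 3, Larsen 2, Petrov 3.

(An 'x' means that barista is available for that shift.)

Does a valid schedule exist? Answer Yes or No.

Total capacity is 13 and 12 slots are needed, so capacity alone doesn't rule it out.
Shifts {Slot 1, Slot 5, Slot 7} need 4 worker-slots in total, but the baristas available for any of those shifts (Haddad and Larsen) can supply at most 3 among them. So no valid schedule exists.

No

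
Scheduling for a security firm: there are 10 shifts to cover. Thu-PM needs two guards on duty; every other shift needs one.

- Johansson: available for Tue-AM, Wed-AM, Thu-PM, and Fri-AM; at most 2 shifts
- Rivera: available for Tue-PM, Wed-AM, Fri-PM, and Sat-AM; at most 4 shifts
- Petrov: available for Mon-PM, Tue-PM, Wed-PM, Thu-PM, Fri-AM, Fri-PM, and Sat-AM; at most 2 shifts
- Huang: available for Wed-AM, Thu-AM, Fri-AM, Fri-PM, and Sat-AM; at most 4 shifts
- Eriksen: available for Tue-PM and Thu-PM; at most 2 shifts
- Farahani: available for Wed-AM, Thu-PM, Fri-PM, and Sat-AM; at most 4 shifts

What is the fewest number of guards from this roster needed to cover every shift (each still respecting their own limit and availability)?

5

11 slots to fill and no one can take more than 4, so at least ⌈11/4⌉ = 3 guards are needed.
No set of 4 guards can cover every shift (each such set leaves at least one shift with no one available or exceeds a cap).
Johansson, Rivera, Petrov, Huang, and Eriksen alone can cover everything: Mon-PM→Petrov, Tue-AM→Johansson, Tue-PM→Rivera, Wed-AM→Rivera, Wed-PM→Petrov, Thu-AM→Huang, Thu-PM→Johansson+Eriksen, Fri-AM→Huang, Fri-PM→Rivera, Sat-AM→Rivera.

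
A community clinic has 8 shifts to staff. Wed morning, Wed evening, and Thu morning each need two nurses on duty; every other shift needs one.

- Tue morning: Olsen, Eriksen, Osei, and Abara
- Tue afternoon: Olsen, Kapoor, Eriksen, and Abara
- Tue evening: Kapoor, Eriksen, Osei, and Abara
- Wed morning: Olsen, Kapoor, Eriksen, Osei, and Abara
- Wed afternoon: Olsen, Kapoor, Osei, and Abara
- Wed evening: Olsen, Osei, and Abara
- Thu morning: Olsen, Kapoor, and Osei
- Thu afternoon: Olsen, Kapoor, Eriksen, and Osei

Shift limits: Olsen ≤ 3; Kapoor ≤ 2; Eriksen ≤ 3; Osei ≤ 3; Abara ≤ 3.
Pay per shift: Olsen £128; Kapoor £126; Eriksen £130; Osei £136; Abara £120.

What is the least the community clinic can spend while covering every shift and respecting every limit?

Picking the cheapest available nurse for each shift independently would cost £1354, but that ignores the shift limits.
An optimal schedule: Tue morning→Abara, Tue afternoon→Abara, Tue evening→Eriksen, Wed morning→Olsen+Eriksen, Wed afternoon→Kapoor, Wed evening→Abara+Olsen, Thu morning→Kapoor+Olsen, Thu afternoon→Eriksen.
Total: 120 + 120 + 130 + 128 + 130 + 126 + 120 + 128 + 126 + 128 + 130 = £1386.

£1386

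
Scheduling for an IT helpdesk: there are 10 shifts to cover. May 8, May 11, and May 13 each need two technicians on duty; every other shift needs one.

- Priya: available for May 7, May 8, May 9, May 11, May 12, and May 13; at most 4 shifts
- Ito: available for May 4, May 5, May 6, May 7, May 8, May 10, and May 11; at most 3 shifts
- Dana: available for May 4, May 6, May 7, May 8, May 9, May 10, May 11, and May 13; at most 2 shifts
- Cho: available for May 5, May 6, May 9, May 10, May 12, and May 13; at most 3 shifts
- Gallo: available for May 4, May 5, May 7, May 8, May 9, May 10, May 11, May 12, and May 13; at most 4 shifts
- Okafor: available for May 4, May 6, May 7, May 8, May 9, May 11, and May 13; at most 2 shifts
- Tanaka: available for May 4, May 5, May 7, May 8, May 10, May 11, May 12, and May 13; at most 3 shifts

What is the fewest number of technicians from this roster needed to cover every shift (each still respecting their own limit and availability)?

4

13 slots to fill and no one can take more than 4, so at least ⌈13/4⌉ = 4 technicians are needed.
Priya, Ito, Dana, and Gallo alone can cover everything: May 4→Ito, May 5→Ito, May 6→Ito, May 7→Gallo, May 8→Priya+Gallo, May 9→Priya, May 10→Dana, May 11→Dana+Gallo, May 12→Priya, May 13→Priya+Gallo.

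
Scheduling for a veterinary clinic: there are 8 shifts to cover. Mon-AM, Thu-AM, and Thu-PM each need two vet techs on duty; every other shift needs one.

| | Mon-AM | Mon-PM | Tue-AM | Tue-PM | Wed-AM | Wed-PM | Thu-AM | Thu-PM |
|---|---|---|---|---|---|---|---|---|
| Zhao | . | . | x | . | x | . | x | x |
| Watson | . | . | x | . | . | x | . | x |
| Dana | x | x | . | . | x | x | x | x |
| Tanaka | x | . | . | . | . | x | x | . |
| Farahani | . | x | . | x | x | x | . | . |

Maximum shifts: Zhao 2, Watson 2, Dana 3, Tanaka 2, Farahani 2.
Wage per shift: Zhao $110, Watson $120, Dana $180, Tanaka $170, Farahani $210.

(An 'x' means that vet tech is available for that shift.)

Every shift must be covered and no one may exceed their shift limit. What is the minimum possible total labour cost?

$1760

Mon-AM can only be covered by Dana and Tanaka, so that assignment is forced.
Tue-PM can only be covered by Farahani, so that assignment is forced.
Picking the cheapest available vet tech for each shift independently would cost $1590, but that ignores the shift limits.
An optimal schedule: Mon-AM→Dana+Tanaka, Mon-PM→Dana, Tue-AM→Zhao, Tue-PM→Farahani, Wed-AM→Farahani, Wed-PM→Watson, Thu-AM→Zhao+Tanaka, Thu-PM→Watson+Dana.
Total: 180 + 170 + 180 + 110 + 210 + 210 + 120 + 110 + 170 + 120 + 180 = $1760.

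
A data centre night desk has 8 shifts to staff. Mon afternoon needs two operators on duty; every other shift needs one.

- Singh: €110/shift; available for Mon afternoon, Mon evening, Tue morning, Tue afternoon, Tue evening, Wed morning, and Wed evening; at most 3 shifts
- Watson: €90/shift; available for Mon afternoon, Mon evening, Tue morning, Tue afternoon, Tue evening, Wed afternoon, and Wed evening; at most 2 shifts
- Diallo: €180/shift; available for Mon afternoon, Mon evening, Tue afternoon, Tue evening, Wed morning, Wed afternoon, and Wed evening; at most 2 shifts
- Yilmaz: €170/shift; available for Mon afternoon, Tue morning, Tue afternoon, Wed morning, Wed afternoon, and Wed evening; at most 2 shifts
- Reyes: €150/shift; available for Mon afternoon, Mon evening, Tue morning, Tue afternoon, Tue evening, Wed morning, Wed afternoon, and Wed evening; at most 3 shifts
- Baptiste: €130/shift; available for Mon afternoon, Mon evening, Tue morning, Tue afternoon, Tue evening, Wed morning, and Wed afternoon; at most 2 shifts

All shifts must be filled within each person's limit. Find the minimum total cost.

€1070

Picking the cheapest available operator for each shift independently would cost €850, but that ignores the shift limits.
An optimal schedule: Mon afternoon→Baptiste+Reyes, Mon evening→Watson, Tue morning→Watson, Tue afternoon→Reyes, Tue evening→Singh, Wed morning→Singh, Wed afternoon→Baptiste, Wed evening→Singh.
Total: 130 + 150 + 90 + 90 + 150 + 110 + 110 + 130 + 110 = €1070.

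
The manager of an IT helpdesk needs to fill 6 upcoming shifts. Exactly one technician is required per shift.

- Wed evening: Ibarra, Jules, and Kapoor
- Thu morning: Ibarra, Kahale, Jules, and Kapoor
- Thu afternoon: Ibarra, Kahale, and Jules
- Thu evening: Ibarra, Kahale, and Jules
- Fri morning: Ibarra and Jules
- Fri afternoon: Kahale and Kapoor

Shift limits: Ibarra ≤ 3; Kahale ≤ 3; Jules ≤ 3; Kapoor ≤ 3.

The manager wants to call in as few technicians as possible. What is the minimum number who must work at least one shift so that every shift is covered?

6 slots to fill and no one can take more than 3, so at least ⌈6/3⌉ = 2 technicians are needed.
Ibarra and Kahale alone can cover everything: Wed evening→Ibarra, Thu morning→Ibarra, Thu afternoon→Kahale, Thu evening→Kahale, Fri morning→Ibarra, Fri afternoon→Kahale.

2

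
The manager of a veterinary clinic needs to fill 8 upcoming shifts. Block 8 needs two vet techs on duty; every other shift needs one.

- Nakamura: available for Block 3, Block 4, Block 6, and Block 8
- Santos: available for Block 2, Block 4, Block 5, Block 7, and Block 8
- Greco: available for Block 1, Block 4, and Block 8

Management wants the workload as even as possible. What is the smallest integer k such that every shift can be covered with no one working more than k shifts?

3

With 3 vet techs and 9 worker-slots to fill, someone must work at least ⌈9/3⌉ = 3 shifts, so k ≥ 3.
k = 3 works: Block 1→Greco, Block 2→Santos, Block 3→Nakamura, Block 4→Greco, Block 5→Santos, Block 6→Nakamura, Block 7→Santos, Block 8→Nakamura+Greco.
Loads: Nakamura 3, Santos 3, Greco 3 — all ≤ 3.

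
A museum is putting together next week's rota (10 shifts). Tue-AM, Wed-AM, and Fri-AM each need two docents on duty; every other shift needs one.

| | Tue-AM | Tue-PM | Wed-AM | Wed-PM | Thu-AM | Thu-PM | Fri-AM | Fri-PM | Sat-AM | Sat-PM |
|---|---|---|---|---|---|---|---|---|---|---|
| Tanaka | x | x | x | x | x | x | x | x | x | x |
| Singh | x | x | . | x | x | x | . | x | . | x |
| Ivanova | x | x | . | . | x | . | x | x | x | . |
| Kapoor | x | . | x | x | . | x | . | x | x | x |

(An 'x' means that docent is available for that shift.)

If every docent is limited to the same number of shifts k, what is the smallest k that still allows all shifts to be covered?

4

With 4 docents and 13 worker-slots to fill, someone must work at least ⌈13/4⌉ = 4 shifts, so k ≥ 4.
k = 4 works: Tue-AM→Ivanova+Kapoor, Tue-PM→Tanaka, Wed-AM→Tanaka+Kapoor, Wed-PM→Tanaka, Thu-AM→Singh, Thu-PM→Singh, Fri-AM→Tanaka+Ivanova, Fri-PM→Singh, Sat-AM→Ivanova, Sat-PM→Singh.
Loads: Tanaka 4, Singh 4, Ivanova 3, Kapoor 2 — all ≤ 4.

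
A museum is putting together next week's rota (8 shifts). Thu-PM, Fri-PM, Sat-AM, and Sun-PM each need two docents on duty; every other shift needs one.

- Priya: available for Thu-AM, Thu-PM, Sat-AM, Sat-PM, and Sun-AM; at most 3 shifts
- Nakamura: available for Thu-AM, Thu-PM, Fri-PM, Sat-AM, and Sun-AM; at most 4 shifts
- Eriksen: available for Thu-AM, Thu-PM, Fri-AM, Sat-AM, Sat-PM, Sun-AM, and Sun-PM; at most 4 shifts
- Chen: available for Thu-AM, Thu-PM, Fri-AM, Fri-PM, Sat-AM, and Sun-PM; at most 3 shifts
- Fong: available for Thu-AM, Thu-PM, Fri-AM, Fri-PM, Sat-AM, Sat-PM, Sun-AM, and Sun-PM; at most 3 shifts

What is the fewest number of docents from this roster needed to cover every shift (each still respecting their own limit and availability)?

12 slots to fill and no one can take more than 4, so at least ⌈12/4⌉ = 3 docents are needed.
Any 3 docents together have capacity at most 4+4+3 = 11 < 12 slots, so 3 can never suffice.
Priya, Nakamura, Eriksen, and Chen alone can cover everything: Thu-AM→Priya, Thu-PM→Nakamura+Eriksen, Fri-AM→Eriksen, Fri-PM→Nakamura+Chen, Sat-AM→Nakamura+Eriksen, Sat-PM→Priya, Sun-AM→Priya, Sun-PM→Eriksen+Chen.

4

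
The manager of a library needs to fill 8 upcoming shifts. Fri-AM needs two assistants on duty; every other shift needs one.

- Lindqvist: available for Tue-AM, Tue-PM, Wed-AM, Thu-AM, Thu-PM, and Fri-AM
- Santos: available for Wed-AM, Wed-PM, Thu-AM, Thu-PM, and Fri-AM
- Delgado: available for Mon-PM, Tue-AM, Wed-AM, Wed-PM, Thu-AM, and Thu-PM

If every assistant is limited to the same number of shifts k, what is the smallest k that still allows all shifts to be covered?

3

With 3 assistants and 9 worker-slots to fill, someone must work at least ⌈9/3⌉ = 3 shifts, so k ≥ 3.
k = 3 works: Mon-PM→Delgado, Tue-AM→Lindqvist, Tue-PM→Lindqvist, Wed-AM→Santos, Wed-PM→Santos, Thu-AM→Delgado, Thu-PM→Delgado, Fri-AM→Lindqvist+Santos.
Loads: Lindqvist 3, Santos 3, Delgado 3 — all ≤ 3.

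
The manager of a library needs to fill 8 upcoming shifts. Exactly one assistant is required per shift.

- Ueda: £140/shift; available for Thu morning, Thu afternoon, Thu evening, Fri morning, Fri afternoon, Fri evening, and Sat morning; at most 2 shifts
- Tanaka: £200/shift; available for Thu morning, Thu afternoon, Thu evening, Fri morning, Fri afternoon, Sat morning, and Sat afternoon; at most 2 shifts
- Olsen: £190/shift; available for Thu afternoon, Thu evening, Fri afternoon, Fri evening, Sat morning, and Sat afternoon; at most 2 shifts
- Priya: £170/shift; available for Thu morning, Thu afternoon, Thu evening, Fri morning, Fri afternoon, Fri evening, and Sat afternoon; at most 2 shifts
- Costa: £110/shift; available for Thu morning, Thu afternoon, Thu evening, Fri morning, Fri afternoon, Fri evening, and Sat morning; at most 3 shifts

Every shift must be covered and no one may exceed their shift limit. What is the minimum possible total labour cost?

£1140

Picking the cheapest available assistant for each shift independently would cost £940, but that ignores the shift limits.
An optimal schedule: Thu morning→Costa, Thu afternoon→Ueda, Thu evening→Priya, Fri morning→Costa, Fri afternoon→Olsen, Fri evening→Costa, Sat morning→Ueda, Sat afternoon→Priya.
Total: 110 + 140 + 170 + 110 + 190 + 110 + 140 + 170 = £1140.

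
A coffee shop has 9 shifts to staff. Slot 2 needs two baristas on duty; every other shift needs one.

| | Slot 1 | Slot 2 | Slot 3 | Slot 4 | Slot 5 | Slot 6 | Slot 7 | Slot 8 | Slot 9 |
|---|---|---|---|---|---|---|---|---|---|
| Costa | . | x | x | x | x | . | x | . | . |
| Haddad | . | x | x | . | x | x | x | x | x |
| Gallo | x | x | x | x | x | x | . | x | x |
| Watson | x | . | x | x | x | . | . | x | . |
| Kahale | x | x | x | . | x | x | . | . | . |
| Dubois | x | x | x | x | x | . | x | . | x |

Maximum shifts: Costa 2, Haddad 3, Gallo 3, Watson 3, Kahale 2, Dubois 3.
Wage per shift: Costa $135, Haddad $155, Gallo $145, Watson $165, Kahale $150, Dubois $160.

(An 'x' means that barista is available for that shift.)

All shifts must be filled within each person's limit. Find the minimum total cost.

Picking the cheapest available barista for each shift independently would cost $1400, but that ignores the shift limits.
An optimal schedule: Slot 1→Kahale, Slot 2→Kahale+Haddad, Slot 3→Haddad, Slot 4→Costa, Slot 5→Haddad, Slot 6→Gallo, Slot 7→Costa, Slot 8→Gallo, Slot 9→Gallo.
Total: 150 + 150 + 155 + 155 + 135 + 155 + 145 + 135 + 145 + 145 = $1470.

$1470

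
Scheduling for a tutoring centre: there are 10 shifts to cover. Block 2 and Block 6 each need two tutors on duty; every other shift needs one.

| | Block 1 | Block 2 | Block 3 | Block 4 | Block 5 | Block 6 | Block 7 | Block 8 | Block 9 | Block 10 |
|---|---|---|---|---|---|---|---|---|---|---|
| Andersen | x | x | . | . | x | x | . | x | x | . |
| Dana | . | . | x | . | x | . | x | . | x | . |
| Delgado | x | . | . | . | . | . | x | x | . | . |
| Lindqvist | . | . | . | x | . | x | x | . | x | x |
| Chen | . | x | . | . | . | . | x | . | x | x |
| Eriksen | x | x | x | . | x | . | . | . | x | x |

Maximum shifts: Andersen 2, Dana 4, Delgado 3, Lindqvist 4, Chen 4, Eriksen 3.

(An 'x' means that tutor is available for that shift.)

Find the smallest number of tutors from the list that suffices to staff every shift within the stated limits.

12 slots to fill and no one can take more than 4, so at least ⌈12/4⌉ = 3 tutors are needed.
Shifts {Block 2, Block 6, Block 8} need 5 slots, but among the tutors available for them (Andersen, Delgado, Lindqvist, Chen, and Eriksen) any 3 together supply at most 4. So 3 tutors are not enough.
Andersen, Delgado, Lindqvist, and Eriksen alone can cover everything: Block 1→Delgado, Block 2→Andersen+Eriksen, Block 3→Eriksen, Block 4→Lindqvist, Block 5→Eriksen, Block 6→Andersen+Lindqvist, Block 7→Delgado, Block 8→Delgado, Block 9→Lindqvist, Block 10→Lindqvist.

4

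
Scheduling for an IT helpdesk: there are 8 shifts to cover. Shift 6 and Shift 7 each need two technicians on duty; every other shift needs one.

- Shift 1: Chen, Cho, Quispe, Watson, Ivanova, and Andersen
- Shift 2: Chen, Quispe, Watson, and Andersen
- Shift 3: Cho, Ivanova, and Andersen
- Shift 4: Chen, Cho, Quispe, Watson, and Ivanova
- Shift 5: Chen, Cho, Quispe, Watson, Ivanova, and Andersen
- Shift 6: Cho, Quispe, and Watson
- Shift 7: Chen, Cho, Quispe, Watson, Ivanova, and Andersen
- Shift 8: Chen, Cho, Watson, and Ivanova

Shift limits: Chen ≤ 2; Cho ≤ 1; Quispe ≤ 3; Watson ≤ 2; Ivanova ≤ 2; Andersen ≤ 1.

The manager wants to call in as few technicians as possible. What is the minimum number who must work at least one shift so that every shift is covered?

5

10 slots to fill and no one can take more than 3, so at least ⌈10/3⌉ = 4 technicians are needed.
Any 4 technicians together have capacity at most 3+2+2+2 = 9 < 10 slots, so 4 can never suffice.
Chen, Cho, Quispe, Watson, and Ivanova alone can cover everything: Shift 1→Quispe, Shift 2→Chen, Shift 3→Cho, Shift 4→Quispe, Shift 5→Ivanova, Shift 6→Quispe+Watson, Shift 7→Watson+Ivanova, Shift 8→Chen.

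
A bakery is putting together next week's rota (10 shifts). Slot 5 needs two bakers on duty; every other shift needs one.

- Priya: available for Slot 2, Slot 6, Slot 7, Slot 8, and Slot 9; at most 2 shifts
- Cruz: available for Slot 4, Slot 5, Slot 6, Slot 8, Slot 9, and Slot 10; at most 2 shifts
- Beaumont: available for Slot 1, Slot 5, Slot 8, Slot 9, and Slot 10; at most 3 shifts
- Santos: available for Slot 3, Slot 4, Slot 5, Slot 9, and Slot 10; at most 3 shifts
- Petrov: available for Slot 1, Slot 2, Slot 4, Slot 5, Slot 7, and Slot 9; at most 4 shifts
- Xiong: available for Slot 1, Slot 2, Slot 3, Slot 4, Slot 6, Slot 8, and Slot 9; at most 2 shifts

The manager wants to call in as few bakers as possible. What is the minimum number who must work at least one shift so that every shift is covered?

11 slots to fill and no one can take more than 4, so at least ⌈11/4⌉ = 3 bakers are needed.
Any 3 bakers together have capacity at most 4+3+3 = 10 < 11 slots, so 3 can never suffice.
Priya, Cruz, Santos, and Petrov alone can cover everything: Slot 1→Petrov, Slot 2→Priya, Slot 3→Santos, Slot 4→Santos, Slot 5→Santos+Petrov, Slot 6→Priya, Slot 7→Petrov, Slot 8→Cruz, Slot 9→Petrov, Slot 10→Cruz.

4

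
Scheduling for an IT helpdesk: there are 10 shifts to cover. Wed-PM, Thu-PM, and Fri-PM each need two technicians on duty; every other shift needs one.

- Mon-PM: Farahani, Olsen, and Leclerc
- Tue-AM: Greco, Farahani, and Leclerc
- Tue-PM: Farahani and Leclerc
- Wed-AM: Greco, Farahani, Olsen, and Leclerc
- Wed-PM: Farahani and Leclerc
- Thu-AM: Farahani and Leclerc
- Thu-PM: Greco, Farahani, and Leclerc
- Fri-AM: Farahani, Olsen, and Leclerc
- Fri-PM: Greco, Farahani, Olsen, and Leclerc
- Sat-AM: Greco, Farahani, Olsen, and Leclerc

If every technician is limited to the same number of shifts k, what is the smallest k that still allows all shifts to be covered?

4

With 4 technicians and 13 worker-slots to fill, someone must work at least ⌈13/4⌉ = 4 shifts, so k ≥ 4.
k = 4 works: Mon-PM→Farahani, Tue-AM→Greco, Tue-PM→Farahani, Wed-AM→Greco, Wed-PM→Farahani+Leclerc, Thu-AM→Farahani, Thu-PM→Greco+Leclerc, Fri-AM→Olsen, Fri-PM→Olsen+Leclerc, Sat-AM→Greco.
Loads: Greco 4, Farahani 4, Olsen 2, Leclerc 3 — all ≤ 4.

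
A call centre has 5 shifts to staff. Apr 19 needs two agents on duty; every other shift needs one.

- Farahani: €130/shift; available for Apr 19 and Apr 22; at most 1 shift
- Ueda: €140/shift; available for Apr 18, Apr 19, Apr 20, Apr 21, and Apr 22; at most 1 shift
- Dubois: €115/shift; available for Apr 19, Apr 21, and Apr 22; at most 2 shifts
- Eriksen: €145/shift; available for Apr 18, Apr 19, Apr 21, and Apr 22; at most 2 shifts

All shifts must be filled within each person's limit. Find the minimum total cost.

€790

Apr 20 can only be covered by Ueda, so that assignment is forced.
Picking the cheapest available agent for each shift independently would cost €755, but that ignores the shift limits.
An optimal schedule: Apr 18→Eriksen, Apr 19→Dubois+Eriksen, Apr 20→Ueda, Apr 21→Dubois, Apr 22→Farahani.
Total: 145 + 115 + 145 + 140 + 115 + 130 = €790.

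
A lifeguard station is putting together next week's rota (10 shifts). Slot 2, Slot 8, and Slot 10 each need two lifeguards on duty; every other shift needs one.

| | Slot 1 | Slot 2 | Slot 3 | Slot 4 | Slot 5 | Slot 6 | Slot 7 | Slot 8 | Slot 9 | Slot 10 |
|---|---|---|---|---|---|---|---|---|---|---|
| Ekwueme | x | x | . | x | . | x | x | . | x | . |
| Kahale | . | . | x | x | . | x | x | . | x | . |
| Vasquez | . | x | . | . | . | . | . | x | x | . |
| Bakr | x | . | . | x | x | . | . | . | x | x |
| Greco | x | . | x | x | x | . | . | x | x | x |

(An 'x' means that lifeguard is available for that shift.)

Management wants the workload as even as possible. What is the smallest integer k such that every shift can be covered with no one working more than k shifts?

3

With 5 lifeguards and 13 worker-slots to fill, someone must work at least ⌈13/5⌉ = 3 shifts, so k ≥ 3.
k = 3 works: Slot 1→Bakr, Slot 2→Ekwueme+Vasquez, Slot 3→Kahale, Slot 4→Kahale, Slot 5→Bakr, Slot 6→Ekwueme, Slot 7→Ekwueme, Slot 8→Vasquez+Greco, Slot 9→Kahale, Slot 10→Bakr+Greco.
Loads: Ekwueme 3, Kahale 3, Vasquez 2, Bakr 3, Greco 2 — all ≤ 3.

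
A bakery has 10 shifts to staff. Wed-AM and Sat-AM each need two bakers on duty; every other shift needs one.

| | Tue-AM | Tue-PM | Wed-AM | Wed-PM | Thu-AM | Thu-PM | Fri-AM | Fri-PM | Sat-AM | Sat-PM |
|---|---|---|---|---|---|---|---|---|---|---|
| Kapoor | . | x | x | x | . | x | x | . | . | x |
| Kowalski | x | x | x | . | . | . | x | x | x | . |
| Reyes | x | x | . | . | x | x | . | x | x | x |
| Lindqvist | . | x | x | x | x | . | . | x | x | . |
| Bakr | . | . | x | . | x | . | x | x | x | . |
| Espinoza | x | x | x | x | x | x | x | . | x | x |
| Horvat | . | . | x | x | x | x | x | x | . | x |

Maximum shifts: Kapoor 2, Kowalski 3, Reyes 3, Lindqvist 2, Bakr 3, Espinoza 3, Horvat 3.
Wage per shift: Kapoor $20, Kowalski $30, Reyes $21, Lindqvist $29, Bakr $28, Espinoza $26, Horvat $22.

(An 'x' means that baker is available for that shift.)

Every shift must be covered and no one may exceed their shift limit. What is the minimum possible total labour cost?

Picking the cheapest available baker for each shift independently would cost $252, but that ignores the shift limits.
An optimal schedule: Tue-AM→Reyes, Tue-PM→Reyes, Wed-AM→Horvat+Espinoza, Wed-PM→Kapoor, Thu-AM→Horvat, Thu-PM→Kapoor, Fri-AM→Espinoza, Fri-PM→Horvat, Sat-AM→Espinoza+Bakr, Sat-PM→Reyes.
Total: 21 + 21 + 22 + 26 + 20 + 22 + 20 + 26 + 22 + 26 + 28 + 21 = $275.

$275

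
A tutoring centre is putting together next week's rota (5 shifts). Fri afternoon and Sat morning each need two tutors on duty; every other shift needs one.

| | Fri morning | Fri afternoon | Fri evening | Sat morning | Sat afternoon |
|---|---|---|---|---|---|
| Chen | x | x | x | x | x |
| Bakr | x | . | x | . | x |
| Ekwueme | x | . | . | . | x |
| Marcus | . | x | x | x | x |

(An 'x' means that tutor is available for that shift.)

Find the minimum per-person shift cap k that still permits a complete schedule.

With 4 tutors and 7 worker-slots to fill, someone must work at least ⌈7/4⌉ = 2 shifts, so k ≥ 2.
k = 2 works: Fri morning→Bakr, Fri afternoon→Chen+Marcus, Fri evening→Bakr, Sat morning→Chen+Marcus, Sat afternoon→Ekwueme.
Loads: Chen 2, Bakr 2, Ekwueme 1, Marcus 2 — all ≤ 2.

2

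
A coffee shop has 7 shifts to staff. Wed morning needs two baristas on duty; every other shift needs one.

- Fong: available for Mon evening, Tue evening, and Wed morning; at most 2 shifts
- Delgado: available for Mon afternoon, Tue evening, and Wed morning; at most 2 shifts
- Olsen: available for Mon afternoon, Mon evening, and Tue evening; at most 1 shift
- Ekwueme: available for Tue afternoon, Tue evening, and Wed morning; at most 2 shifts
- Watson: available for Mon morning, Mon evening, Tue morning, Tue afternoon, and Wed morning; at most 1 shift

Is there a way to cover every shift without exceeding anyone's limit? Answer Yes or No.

No

Total capacity is 8 and 8 slots are needed, so capacity alone doesn't rule it out.
Shifts {Mon morning, Tue morning} need 2 worker-slots in total, but the baristas available for any of those shifts (Watson) can supply at most 1 among them. So no valid schedule exists.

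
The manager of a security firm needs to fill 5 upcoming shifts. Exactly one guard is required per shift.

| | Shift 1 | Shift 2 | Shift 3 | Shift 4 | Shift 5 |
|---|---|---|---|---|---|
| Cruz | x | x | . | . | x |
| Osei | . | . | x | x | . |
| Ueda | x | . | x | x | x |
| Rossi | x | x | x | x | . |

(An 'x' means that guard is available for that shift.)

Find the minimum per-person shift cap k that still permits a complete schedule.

2

With 4 guards and 5 worker-slots to fill, someone must work at least ⌈5/4⌉ = 2 shifts, so k ≥ 2.
k = 2 works: Shift 1→Ueda, Shift 2→Cruz, Shift 3→Osei, Shift 4→Osei, Shift 5→Cruz.
Loads: Cruz 2, Osei 2, Ueda 1, Rossi 0 — all ≤ 2.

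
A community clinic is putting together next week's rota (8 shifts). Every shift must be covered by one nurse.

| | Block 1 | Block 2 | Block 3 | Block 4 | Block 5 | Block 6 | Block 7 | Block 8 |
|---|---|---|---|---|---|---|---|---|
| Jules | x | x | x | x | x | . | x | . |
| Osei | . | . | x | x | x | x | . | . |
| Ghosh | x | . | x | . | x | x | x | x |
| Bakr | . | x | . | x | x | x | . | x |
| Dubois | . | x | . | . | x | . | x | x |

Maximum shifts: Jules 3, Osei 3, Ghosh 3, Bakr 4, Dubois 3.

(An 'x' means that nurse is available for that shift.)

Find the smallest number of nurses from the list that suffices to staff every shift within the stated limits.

8 slots to fill and no one can take more than 4, so at least ⌈8/4⌉ = 2 nurses are needed.
Any 2 nurses together have capacity at most 4+3 = 7 < 8 slots, so 2 can never suffice.
Jules, Osei, and Ghosh alone can cover everything: Block 1→Jules, Block 2→Jules, Block 3→Osei, Block 4→Jules, Block 5→Osei, Block 6→Osei, Block 7→Ghosh, Block 8→Ghosh.

3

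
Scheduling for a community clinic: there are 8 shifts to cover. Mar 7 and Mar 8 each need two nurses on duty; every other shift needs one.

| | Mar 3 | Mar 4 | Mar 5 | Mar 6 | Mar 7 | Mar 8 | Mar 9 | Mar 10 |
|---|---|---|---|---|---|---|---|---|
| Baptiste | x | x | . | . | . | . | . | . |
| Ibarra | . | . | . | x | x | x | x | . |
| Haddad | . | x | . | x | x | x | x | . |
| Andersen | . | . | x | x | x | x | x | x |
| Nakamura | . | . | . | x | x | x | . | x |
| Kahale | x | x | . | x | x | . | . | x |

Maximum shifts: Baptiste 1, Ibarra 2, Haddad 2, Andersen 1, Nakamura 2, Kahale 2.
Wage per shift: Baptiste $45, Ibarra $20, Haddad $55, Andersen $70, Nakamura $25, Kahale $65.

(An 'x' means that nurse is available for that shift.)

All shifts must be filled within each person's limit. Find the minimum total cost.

$445

Mar 5 can only be covered by Andersen, so that assignment is forced.
Picking the cheapest available nurse for each shift independently would cost $315, but that ignores the shift limits.
An optimal schedule: Mar 3→Baptiste, Mar 4→Haddad, Mar 5→Andersen, Mar 6→Kahale, Mar 7→Nakamura+Kahale, Mar 8→Ibarra+Haddad, Mar 9→Ibarra, Mar 10→Nakamura.
Total: 45 + 55 + 70 + 65 + 25 + 65 + 20 + 55 + 20 + 25 = $445.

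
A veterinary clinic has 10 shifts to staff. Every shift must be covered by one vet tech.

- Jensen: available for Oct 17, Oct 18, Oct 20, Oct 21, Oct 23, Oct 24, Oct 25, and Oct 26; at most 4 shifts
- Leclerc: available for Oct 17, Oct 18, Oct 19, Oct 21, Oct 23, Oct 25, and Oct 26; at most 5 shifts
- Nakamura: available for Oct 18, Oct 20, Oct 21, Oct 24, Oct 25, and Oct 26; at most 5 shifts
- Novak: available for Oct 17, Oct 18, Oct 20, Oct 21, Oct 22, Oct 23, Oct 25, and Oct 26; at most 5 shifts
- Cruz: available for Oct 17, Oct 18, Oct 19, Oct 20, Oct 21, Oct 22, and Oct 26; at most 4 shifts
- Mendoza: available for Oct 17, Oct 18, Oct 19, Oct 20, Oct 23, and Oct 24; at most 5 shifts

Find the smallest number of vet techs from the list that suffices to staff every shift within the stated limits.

10 slots to fill and no one can take more than 5, so at least ⌈10/5⌉ = 2 vet techs are needed.
Novak and Mendoza alone can cover everything: Oct 17→Novak, Oct 18→Mendoza, Oct 19→Mendoza, Oct 20→Mendoza, Oct 21→Novak, Oct 22→Novak, Oct 23→Mendoza, Oct 24→Mendoza, Oct 25→Novak, Oct 26→Novak.

2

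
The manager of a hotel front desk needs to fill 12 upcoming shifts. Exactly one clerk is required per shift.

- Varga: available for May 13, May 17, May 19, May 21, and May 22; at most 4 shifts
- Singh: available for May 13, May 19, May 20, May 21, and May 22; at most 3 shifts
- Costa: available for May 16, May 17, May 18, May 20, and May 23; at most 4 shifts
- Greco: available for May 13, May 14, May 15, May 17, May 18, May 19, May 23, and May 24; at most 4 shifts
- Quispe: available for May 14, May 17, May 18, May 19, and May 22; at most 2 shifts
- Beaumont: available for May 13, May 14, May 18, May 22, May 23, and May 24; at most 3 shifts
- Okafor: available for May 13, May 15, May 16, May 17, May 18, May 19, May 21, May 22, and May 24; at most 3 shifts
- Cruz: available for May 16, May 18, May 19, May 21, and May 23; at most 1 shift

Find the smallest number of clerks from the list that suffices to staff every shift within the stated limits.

12 slots to fill and no one can take more than 4, so at least ⌈12/4⌉ = 3 clerks are needed.
Varga, Costa, and Greco alone can cover everything: May 13→Varga, May 14→Greco, May 15→Greco, May 16→Costa, May 17→Greco, May 18→Costa, May 19→Varga, May 20→Costa, May 21→Varga, May 22→Varga, May 23→Costa, May 24→Greco.

3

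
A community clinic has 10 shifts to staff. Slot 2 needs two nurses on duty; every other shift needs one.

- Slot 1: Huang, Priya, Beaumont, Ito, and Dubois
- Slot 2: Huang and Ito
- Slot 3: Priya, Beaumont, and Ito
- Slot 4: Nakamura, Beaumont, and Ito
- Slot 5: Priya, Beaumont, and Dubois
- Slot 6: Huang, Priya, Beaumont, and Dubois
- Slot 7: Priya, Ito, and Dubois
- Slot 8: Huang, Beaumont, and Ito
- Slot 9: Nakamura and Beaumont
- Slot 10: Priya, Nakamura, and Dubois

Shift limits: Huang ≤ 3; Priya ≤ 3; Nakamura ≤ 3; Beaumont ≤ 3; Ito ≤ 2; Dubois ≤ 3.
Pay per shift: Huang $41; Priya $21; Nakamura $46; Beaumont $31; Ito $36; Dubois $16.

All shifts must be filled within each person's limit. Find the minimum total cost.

$281

Slot 2 can only be covered by Huang and Ito, so that assignment is forced.
Picking the cheapest available nurse for each shift independently would cost $271, but that ignores the shift limits.
An optimal schedule: Slot 1→Priya, Slot 2→Ito+Huang, Slot 3→Priya, Slot 4→Beaumont, Slot 5→Dubois, Slot 6→Priya, Slot 7→Dubois, Slot 8→Beaumont, Slot 9→Beaumont, Slot 10→Dubois.
Total: 21 + 36 + 41 + 21 + 31 + 16 + 21 + 16 + 31 + 31 + 16 = $281.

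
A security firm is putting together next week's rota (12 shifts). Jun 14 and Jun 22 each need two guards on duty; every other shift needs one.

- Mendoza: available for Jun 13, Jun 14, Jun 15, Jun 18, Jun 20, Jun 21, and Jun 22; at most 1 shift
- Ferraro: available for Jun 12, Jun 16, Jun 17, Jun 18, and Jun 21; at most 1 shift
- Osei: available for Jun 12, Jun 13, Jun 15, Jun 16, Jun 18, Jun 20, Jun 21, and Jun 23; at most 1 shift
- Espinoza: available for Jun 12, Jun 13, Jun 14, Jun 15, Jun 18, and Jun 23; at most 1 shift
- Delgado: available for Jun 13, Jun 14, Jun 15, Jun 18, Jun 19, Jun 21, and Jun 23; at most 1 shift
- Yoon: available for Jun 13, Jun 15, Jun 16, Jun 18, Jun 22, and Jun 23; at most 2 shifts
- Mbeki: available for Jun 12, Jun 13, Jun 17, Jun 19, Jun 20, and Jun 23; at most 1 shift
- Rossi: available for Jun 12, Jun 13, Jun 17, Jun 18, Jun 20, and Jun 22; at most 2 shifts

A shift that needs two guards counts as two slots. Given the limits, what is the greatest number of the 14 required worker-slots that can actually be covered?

Total capacity across all guards is 1+1+1+1+1+2+1+2 = 10, and 14 slots are needed, so at most 10 can be filled.
An assignment achieving 10: Jun 12→Rossi, Jun 14→Mendoza+Espinoza, Jun 15→Yoon, Jun 16→Ferraro, Jun 17→Mbeki, Jun 19→Delgado, Jun 20→Osei, Jun 22→Yoon+Rossi.
Loads: Mendoza 1/1, Ferraro 1/1, Osei 1/1, Espinoza 1/1, Delgado 1/1, Yoon 2/2, Mbeki 1/1, Rossi 2/2.

10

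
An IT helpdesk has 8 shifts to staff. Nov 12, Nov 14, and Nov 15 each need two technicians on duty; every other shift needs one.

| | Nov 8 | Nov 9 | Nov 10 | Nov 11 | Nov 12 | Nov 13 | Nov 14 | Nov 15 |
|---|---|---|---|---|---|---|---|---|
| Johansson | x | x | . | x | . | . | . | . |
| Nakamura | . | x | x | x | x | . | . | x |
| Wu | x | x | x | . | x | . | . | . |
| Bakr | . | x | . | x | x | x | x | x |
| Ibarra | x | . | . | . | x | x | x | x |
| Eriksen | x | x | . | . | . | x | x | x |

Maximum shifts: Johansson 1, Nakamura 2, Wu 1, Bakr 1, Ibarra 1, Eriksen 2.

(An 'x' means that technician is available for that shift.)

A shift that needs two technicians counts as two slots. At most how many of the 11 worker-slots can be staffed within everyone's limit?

8

Total capacity across all technicians is 1+2+1+1+1+2 = 8, and 11 slots are needed, so at most 8 can be filled.
An assignment achieving 8: Nov 8→Wu, Nov 10→Nakamura, Nov 11→Johansson, Nov 12→Nakamura, Nov 13→Bakr, Nov 14→Ibarra+Eriksen, Nov 15→Eriksen.
Loads: Johansson 1/1, Nakamura 2/2, Wu 1/1, Bakr 1/1, Ibarra 1/1, Eriksen 2/2.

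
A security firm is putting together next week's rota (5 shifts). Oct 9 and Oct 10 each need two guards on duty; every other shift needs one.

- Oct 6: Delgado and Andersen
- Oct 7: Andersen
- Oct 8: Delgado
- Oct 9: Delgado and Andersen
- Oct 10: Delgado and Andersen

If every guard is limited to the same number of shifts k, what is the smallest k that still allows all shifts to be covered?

4

With 2 guards and 7 worker-slots to fill, someone must work at least ⌈7/2⌉ = 4 shifts, so k ≥ 4.
k = 4 works: Oct 6→Delgado, Oct 7→Andersen, Oct 8→Delgado, Oct 9→Delgado+Andersen, Oct 10→Delgado+Andersen.
Loads: Delgado 4, Andersen 3 — all ≤ 4.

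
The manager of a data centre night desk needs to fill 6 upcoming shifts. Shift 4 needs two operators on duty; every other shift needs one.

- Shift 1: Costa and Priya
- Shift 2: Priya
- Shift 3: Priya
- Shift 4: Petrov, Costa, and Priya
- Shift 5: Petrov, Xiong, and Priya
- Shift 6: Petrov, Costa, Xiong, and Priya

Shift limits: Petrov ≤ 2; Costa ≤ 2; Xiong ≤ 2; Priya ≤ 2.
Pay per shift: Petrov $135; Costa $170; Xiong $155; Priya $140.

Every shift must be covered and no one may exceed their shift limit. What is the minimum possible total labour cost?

Shift 2 can only be covered by Priya, so that assignment is forced.
Shift 3 can only be covered by Priya, so that assignment is forced.
Picking the cheapest available operator for each shift independently would cost $965, but that ignores the shift limits.
An optimal schedule: Shift 1→Costa, Shift 2→Priya, Shift 3→Priya, Shift 4→Petrov+Costa, Shift 5→Petrov, Shift 6→Xiong.
Total: 170 + 140 + 140 + 135 + 170 + 135 + 155 = $1045.

$1045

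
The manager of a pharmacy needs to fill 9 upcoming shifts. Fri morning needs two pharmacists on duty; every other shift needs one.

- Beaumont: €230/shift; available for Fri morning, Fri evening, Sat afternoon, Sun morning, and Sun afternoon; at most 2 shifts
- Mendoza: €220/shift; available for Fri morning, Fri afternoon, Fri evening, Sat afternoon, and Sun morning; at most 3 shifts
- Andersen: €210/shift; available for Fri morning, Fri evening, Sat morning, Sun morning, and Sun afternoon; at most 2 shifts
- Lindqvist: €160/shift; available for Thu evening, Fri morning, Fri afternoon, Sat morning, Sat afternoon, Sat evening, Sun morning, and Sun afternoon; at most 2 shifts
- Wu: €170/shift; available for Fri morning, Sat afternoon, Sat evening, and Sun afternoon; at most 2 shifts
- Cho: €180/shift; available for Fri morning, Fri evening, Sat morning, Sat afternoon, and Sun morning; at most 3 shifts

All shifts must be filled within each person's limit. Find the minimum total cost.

Thu evening can only be covered by Lindqvist, so that assignment is forced.
Picking the cheapest available pharmacist for each shift independently would cost €1630, but that ignores the shift limits.
An optimal schedule: Thu evening→Lindqvist, Fri morning→Andersen+Mendoza, Fri afternoon→Lindqvist, Fri evening→Cho, Sat morning→Cho, Sat afternoon→Cho, Sat evening→Wu, Sun morning→Andersen, Sun afternoon→Wu.
Total: 160 + 210 + 220 + 160 + 180 + 180 + 180 + 170 + 210 + 170 = €1840.

€1840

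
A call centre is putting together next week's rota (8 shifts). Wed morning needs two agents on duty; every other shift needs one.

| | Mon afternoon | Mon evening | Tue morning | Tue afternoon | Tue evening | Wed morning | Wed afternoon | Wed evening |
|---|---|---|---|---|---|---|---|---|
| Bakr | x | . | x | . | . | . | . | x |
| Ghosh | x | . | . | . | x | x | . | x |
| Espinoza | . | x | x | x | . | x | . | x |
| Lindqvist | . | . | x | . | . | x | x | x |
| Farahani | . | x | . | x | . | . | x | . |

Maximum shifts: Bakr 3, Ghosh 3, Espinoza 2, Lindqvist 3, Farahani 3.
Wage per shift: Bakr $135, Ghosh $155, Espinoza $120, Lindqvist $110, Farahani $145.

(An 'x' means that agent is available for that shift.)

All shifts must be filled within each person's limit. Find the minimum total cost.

Tue evening can only be covered by Ghosh, so that assignment is forced.
Picking the cheapest available agent for each shift independently would cost $1090, but that ignores the shift limits.
An optimal schedule: Mon afternoon→Bakr, Mon evening→Espinoza, Tue morning→Lindqvist, Tue afternoon→Farahani, Tue evening→Ghosh, Wed morning→Lindqvist+Espinoza, Wed afternoon→Lindqvist, Wed evening→Bakr.
Total: 135 + 120 + 110 + 145 + 155 + 110 + 120 + 110 + 135 = $1140.

$1140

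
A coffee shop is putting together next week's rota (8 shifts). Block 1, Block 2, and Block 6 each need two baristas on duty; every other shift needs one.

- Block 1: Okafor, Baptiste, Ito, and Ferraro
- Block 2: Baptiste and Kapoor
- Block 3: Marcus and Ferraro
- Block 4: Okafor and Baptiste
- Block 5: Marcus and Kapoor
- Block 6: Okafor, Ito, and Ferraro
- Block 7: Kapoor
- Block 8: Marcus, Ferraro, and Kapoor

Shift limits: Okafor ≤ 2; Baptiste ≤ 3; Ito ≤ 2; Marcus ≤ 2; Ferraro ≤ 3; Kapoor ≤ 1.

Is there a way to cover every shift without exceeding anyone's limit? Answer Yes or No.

No

Total capacity is 13 and 11 slots are needed, so capacity alone doesn't rule it out.
Shifts {Block 2, Block 7} need 3 worker-slots in total, but the baristas available for any of those shifts (Baptiste and Kapoor) can supply at most 2 among them. So no valid schedule exists.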